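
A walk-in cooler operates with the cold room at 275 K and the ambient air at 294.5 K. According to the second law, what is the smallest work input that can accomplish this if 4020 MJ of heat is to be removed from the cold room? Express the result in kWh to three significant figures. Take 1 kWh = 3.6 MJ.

79.2 kWh

The reservoir spacing is ΔT = 294.5 − 275 = 19.50 K.
The reversible limit is COP_R = T_C/ΔT = 14.10, so W_min = Q_C/COP = Q_C·ΔT/T_C.
W_min = 4020 × 19.50/275.00 = 285.1 MJ = 79.18 kWh.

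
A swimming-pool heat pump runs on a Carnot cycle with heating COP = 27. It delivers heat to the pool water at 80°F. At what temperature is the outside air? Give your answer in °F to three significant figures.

60.0 °F

COP_HP = T_H/(T_H − T_C) gives T_H − T_C = T_H/COP.
With T_H = 299.82 K, T_C = 299.82 × (1 − 1/27) = 288.71 K.
Converting, 288.71 K = 60.01°F.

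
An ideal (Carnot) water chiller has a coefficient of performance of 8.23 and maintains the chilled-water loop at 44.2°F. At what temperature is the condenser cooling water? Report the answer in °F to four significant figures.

105.4 °F

COP_R = T_C/(T_H − T_C) gives T_H − T_C = T_C/COP.
With T_C = 279.93 K, T_H = 279.93 × (1 + 1/8.23) = 313.94 K.
Converting, 313.94 K = 105.42°F.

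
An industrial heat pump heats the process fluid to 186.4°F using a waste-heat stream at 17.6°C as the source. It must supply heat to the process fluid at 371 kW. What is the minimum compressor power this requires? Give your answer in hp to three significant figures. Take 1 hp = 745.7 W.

In absolute terms T_C = 290.75 K and T_H = 358.93 K, so ΔT = 68.18 K.
COP_Carnot = T_H/ΔT = 358.93/68.18 = 5.265.
Ẇ_min = Q̇/COP_Carnot = 371.0/5.265 = 70.47 kW = 94.50 hp.

94.5 hp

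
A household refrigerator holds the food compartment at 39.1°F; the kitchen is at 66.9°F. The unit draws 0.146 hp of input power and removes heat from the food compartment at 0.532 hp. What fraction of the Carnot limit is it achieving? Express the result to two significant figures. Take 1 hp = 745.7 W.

COP_actual = Q̇_C/Ẇ = 0.5320/0.1460 = 3.644.
In absolute terms T_C = 277.09 K and T_H = 292.54 K, so ΔT = 15.44 K.
COP_Carnot = T_C/ΔT = 277.09/15.44 = 17.94.
η_II = COP_actual/COP_Carnot = 3.644/17.94 = 0.2031.

0.20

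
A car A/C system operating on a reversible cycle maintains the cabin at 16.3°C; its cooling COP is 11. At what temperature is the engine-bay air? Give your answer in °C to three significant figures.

42.6 °C

COP_R = T_C/(T_H − T_C) gives T_H − T_C = T_C/COP.
With T_C = 289.45 K, T_H = 289.45 × (1 + 1/11) = 315.76 K.
Converting, 315.76 K = 42.61°C.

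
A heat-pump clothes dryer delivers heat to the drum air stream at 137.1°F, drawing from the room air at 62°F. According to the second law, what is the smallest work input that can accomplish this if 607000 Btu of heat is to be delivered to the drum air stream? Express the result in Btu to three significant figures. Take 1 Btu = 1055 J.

76400 Btu

In absolute terms T_C = 289.82 K and T_H = 331.54 K, so ΔT = 41.72 K.
The reversible limit is COP_HP = T_H/ΔT = 7.946, so W_min = Q_H/COP = Q_H·ΔT/T_H.
W_min = 607000 × 41.72/331.54 = 76390 Btu.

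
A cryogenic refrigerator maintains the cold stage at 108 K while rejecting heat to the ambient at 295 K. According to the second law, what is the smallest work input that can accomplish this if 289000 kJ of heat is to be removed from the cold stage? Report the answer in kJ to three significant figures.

500000 kJ

The reservoir spacing is ΔT = 295 − 108 = 187.0 K.
The reversible limit is COP_R = T_C/ΔT = 0.5775, so W_min = Q_C/COP = Q_C·ΔT/T_C.
W_min = 289000 × 187.0/108.00 = 500400 kJ.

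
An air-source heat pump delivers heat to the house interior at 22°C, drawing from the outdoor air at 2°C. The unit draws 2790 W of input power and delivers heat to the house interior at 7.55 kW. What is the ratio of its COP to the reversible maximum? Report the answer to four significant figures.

0.1834

Converting, Q̇_H = 7.550 kW = 7550 W, so COP_actual = Q̇_H/Ẇ = 7550/2790 = 2.706.
In absolute terms T_C = 275.15 K and T_H = 295.15 K, so ΔT = 20.00 K.
COP_Carnot = T_H/ΔT = 295.15/20.00 = 14.76.
η_II = COP_actual/COP_Carnot = 2.706/14.76 = 0.1834.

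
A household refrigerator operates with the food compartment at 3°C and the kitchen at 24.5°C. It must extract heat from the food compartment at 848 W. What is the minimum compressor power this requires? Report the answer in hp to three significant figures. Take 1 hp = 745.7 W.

0.0885 hp

In absolute terms T_C = 276.15 K and T_H = 297.65 K, so ΔT = 21.50 K.
COP_Carnot = T_C/ΔT = 276.15/21.50 = 12.84.
Ẇ_min = Q̇/COP_Carnot = 848.0/12.84 = 66.02 W = 0.08854 hp.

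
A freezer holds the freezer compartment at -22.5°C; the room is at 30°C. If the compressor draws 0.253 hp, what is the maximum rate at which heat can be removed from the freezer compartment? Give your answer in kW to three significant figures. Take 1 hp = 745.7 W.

0.901 kW

In absolute terms T_C = 250.65 K and T_H = 303.15 K, so ΔT = 52.50 K.
COP_Carnot = T_C/ΔT = 250.65/52.50 = 4.774.
Q̇_max = COP_Carnot × Ẇ = 4.774 × 0.2530 hp = 1.208 hp = 0.9007 kW.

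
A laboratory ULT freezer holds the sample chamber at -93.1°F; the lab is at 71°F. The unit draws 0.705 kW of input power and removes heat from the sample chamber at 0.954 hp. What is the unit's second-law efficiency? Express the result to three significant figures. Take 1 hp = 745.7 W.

Converting, Q̇_C = 0.9540 hp = 0.7114 kW, so COP_actual = Q̇_C/Ẇ = 0.7114/0.7050 = 1.009.
In absolute terms T_C = 203.65 K and T_H = 294.82 K, so ΔT = 91.17 K.
COP_Carnot = T_C/ΔT = 203.65/91.17 = 2.234.
η_II = COP_actual/COP_Carnot = 1.009/2.234 = 0.4517.

0.452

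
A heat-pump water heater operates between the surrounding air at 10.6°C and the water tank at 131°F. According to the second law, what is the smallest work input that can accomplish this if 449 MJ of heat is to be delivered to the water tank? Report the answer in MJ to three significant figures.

60.8 MJ

In absolute terms T_C = 283.75 K and T_H = 328.15 K, so ΔT = 44.40 K.
The reversible limit is COP_HP = T_H/ΔT = 7.391, so W_min = Q_H/COP = Q_H·ΔT/T_H.
W_min = 449.0 × 44.40/328.15 = 60.75 MJ.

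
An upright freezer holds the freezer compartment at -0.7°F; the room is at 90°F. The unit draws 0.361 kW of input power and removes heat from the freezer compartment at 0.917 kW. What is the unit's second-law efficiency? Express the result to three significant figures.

COP_actual = Q̇_C/Ẇ = 0.9170/0.3610 = 2.540.
In absolute terms T_C = 254.98 K and T_H = 305.37 K, so ΔT = 50.39 K.
COP_Carnot = T_C/ΔT = 254.98/50.39 = 5.060.
η_II = COP_actual/COP_Carnot = 2.540/5.060 = 0.5020.

0.502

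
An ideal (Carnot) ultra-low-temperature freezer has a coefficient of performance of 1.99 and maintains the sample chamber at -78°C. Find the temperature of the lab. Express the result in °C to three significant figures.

COP_R = T_C/(T_H − T_C) gives T_H − T_C = T_C/COP.
With T_C = 195.15 K, T_H = 195.15 × (1 + 1/1.99) = 293.22 K.
Converting, 293.22 K = 20.07°C.

20.1 °C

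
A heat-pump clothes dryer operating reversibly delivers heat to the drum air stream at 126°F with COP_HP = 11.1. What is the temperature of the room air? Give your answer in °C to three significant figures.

22.9 °C

COP_HP = T_H/(T_H − T_C) gives T_H − T_C = T_H/COP.
With T_H = 325.37 K, T_C = 325.37 × (1 − 1/11.1) = 296.06 K.
Converting, 296.06 K = 22.91°C.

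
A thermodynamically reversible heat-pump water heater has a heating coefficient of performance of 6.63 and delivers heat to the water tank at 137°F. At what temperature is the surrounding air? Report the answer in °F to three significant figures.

COP_HP = T_H/(T_H − T_C) gives T_H − T_C = T_H/COP.
With T_H = 331.48 K, T_C = 331.48 × (1 − 1/6.63) = 281.49 K.
Converting, 281.49 K = 47.00°F.

47.0 °F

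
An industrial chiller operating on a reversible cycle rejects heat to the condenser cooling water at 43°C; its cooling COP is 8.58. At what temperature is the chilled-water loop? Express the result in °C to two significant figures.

10 °C

For a Carnot refrigerator COP_R = T_C/(T_H − T_C), so T_C = COP·T_H/(1 + COP).
With T_H = 316.15 K, T_C = 8.58 × 316.15/9.580 = 283.15 K.
Converting, 283.15 K = 10.00°C.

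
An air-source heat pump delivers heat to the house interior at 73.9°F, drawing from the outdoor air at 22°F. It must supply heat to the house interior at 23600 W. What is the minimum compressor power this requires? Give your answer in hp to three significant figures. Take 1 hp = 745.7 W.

In absolute terms T_C = 267.59 K and T_H = 296.43 K, so ΔT = 28.83 K.
COP_Carnot = T_H/ΔT = 296.43/28.83 = 10.28.
Ẇ_min = Q̇/COP_Carnot = 23600/10.28 = 2296 W = 3.078 hp.

3.08 hp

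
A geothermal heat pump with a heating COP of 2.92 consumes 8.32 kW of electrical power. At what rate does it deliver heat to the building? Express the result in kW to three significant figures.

Q̇_H = COP_HP × Ẇ = 2.92 × 8.320 = 24.29 kW.

24.3 kW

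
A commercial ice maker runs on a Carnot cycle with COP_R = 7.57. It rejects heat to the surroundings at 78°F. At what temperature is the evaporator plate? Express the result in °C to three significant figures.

-9.30 °C

For a Carnot refrigerator COP_R = T_C/(T_H − T_C), so T_C = COP·T_H/(1 + COP).
With T_H = 298.71 K, T_C = 7.57 × 298.71/8.570 = 263.85 K.
Converting, 263.85 K = -9.30°C.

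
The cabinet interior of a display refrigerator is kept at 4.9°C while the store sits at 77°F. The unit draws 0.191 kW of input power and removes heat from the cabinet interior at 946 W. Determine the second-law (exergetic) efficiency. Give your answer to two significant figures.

Converting, Q̇_C = 946.0 W = 0.9460 kW, so COP_actual = Q̇_C/Ẇ = 0.9460/0.1910 = 4.953.
In absolute terms T_C = 278.05 K and T_H = 298.15 K, so ΔT = 20.10 K.
COP_Carnot = T_C/ΔT = 278.05/20.10 = 13.83.
η_II = COP_actual/COP_Carnot = 4.953/13.83 = 0.3580.

0.36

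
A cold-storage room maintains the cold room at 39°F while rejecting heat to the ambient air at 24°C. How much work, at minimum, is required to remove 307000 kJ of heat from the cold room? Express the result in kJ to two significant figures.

22000 kJ

In absolute terms T_C = 277.04 K and T_H = 297.15 K, so ΔT = 20.11 K.
The reversible limit is COP_R = T_C/ΔT = 13.78, so W_min = Q_C/COP = Q_C·ΔT/T_C.
W_min = 307000 × 20.11/277.04 = 22290 kJ.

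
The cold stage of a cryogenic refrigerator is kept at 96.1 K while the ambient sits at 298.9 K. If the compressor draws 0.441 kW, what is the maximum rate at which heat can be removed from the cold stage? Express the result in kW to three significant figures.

The reservoir spacing is ΔT = 298.9 − 96.1 = 202.8 K.
COP_Carnot = T_C/ΔT = 96.10/202.8 = 0.4739.
Q̇_max = COP_Carnot × Ẇ = 0.4739 × 0.4410 kW = 0.2090 kW.

0.209 kW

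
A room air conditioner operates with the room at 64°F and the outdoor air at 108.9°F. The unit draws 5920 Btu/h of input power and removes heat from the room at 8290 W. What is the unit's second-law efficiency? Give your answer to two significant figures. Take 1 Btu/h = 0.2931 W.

Converting, Q̇_C = 8290 W = 28280 Btu/h, so COP_actual = Q̇_C/Ẇ = 28280/5920 = 4.778.
In absolute terms T_C = 290.93 K and T_H = 315.87 K, so ΔT = 24.94 K.
COP_Carnot = T_C/ΔT = 290.93/24.94 = 11.66.
η_II = COP_actual/COP_Carnot = 4.778/11.66 = 0.4096.

0.41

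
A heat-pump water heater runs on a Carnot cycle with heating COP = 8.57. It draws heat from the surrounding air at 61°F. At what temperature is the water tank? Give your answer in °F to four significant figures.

COP_HP = T_H/(T_H − T_C) rearranges to T_H = COP·T_C/(COP − 1).
With T_C = 289.26 K, T_H = 8.57 × 289.26/7.570 = 327.47 K.
Converting, 327.47 K = 129.78°F.

129.8 °F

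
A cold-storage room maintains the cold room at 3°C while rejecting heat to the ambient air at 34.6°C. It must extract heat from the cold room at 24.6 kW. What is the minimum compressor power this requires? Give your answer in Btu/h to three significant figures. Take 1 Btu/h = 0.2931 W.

In absolute terms T_C = 276.15 K and T_H = 307.75 K, so ΔT = 31.60 K.
COP_Carnot = T_C/ΔT = 276.15/31.60 = 8.739.
Ẇ_min = Q̇/COP_Carnot = 24.60/8.739 = 2.815 kW = 9604 Btu/h.

9600 Btu/h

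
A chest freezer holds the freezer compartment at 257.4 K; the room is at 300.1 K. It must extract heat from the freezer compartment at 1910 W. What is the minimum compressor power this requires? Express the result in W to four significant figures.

The reservoir spacing is ΔT = 300.1 − 257.4 = 42.70 K.
COP_Carnot = T_C/ΔT = 257.40/42.70 = 6.028.
Ẇ_min = Q̇/COP_Carnot = 1910/6.028 = 316.8 W.

316.8 W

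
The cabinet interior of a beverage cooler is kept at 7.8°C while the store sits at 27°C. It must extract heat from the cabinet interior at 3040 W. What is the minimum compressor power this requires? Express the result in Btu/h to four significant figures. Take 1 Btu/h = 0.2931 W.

In absolute terms T_C = 280.95 K and T_H = 300.15 K, so ΔT = 19.20 K.
COP_Carnot = T_C/ΔT = 280.95/19.20 = 14.63.
Ẇ_min = Q̇/COP_Carnot = 3040/14.63 = 207.8 W = 708.8 Btu/h.

708.8 Btu/h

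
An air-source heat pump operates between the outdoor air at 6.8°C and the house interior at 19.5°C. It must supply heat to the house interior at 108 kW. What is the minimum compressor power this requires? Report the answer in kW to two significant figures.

4.7 kW

In absolute terms T_C = 279.95 K and T_H = 292.65 K, so ΔT = 12.70 K.
COP_Carnot = T_H/ΔT = 292.65/12.70 = 23.04.
Ẇ_min = Q̇/COP_Carnot = 108.0/23.04 = 4.687 kW.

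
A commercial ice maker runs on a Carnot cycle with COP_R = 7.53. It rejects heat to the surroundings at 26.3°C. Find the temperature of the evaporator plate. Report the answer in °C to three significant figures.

-8.81 °C

For a Carnot refrigerator COP_R = T_C/(T_H − T_C), so T_C = COP·T_H/(1 + COP).
With T_H = 299.45 K, T_C = 7.53 × 299.45/8.530 = 264.34 K.
Converting, 264.34 K = -8.81°C.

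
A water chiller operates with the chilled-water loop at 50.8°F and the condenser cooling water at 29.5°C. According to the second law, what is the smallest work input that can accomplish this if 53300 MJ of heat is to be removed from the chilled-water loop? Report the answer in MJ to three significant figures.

In absolute terms T_C = 283.59 K and T_H = 302.65 K, so ΔT = 19.06 K.
The reversible limit is COP_R = T_C/ΔT = 14.88, so W_min = Q_C/COP = Q_C·ΔT/T_C.
W_min = 53300 × 19.06/283.59 = 3581 MJ.

3580 MJ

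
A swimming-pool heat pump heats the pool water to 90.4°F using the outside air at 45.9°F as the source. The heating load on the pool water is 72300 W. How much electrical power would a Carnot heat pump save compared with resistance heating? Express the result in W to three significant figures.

In absolute terms T_C = 280.87 K and T_H = 305.59 K, so ΔT = 24.72 K.
COP_Carnot = T_H/ΔT = 305.59/24.72 = 12.36.
Resistance heating needs Ẇ_res = Q̇_H = 72300 W; the reversible heat pump needs only Ẇ_hp = Q̇_H/COP = 5849 W.
Saving = 72300 − 5849 = 66450 W.

66500 W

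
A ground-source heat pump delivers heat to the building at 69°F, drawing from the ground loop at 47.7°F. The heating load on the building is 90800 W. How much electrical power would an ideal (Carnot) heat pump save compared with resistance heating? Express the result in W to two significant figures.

In absolute terms T_C = 281.87 K and T_H = 293.71 K, so ΔT = 11.83 K.
COP_Carnot = T_H/ΔT = 293.71/11.83 = 24.82.
Resistance heating needs Ẇ_res = Q̇_H = 90800 W; the reversible heat pump needs only Ẇ_hp = Q̇_H/COP = 3658 W.
Saving = 90800 − 3658 = 87140 W.

87000 W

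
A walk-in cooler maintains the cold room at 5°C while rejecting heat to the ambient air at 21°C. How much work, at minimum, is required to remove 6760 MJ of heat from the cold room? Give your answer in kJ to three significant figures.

In absolute terms T_C = 278.15 K and T_H = 294.15 K, so ΔT = 16.00 K.
The reversible limit is COP_R = T_C/ΔT = 17.38, so W_min = Q_C/COP = Q_C·ΔT/T_C.
W_min = 6760 × 16.00/278.15 = 388.9 MJ = 388900 kJ.

389000 kJ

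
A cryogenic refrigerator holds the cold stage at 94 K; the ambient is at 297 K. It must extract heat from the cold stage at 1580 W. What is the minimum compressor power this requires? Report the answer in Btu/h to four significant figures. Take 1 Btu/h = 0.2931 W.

The reservoir spacing is ΔT = 297 − 94 = 203.0 K.
COP_Carnot = T_C/ΔT = 94.00/203.0 = 0.4631.
Ẇ_min = Q̇/COP_Carnot = 1580/0.4631 = 3412 W = 11640 Btu/h.

11640 Btu/h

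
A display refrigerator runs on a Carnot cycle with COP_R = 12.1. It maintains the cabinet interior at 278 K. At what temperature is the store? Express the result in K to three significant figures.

301 K

COP_R = T_C/(T_H − T_C) gives T_H − T_C = T_C/COP.
With T_C = 278.00 K, T_H = 278.00 × (1 + 1/12.1) = 300.98 K.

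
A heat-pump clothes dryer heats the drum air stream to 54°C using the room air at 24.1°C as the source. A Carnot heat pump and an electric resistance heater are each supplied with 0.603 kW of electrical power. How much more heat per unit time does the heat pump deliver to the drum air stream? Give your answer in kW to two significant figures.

6.0 kW

In absolute terms T_C = 297.25 K and T_H = 327.15 K, so ΔT = 29.90 K.
COP_Carnot = T_H/ΔT = 327.15/29.90 = 10.94.
The heat pump delivers Q̇_H = COP × Ẇ = 6.598 kW; the resistance heater delivers Ẇ = 0.6030 kW.
Extra = (COP − 1)·Ẇ = 5.995 kW.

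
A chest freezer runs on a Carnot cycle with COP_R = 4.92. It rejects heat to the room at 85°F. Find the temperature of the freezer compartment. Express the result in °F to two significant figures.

For a Carnot refrigerator COP_R = T_C/(T_H − T_C), so T_C = COP·T_H/(1 + COP).
With T_H = 302.59 K, T_C = 4.92 × 302.59/5.920 = 251.48 K.
Converting, 251.48 K = -7.01°F.

-7.0 °F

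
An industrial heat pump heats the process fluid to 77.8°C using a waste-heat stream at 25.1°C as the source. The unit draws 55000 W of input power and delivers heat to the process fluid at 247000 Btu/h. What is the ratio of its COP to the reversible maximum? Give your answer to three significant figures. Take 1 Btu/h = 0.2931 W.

0.198

Converting, Q̇_H = 247000 Btu/h = 72400 W, so COP_actual = Q̇_H/Ẇ = 72400/55000 = 1.316.
In absolute terms T_C = 298.25 K and T_H = 350.95 K, so ΔT = 52.70 K.
COP_Carnot = T_H/ΔT = 350.95/52.70 = 6.659.
η_II = COP_actual/COP_Carnot = 1.316/6.659 = 0.1977.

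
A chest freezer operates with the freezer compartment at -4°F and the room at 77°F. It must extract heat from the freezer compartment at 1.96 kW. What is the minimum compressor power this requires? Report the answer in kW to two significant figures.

0.35 kW

In absolute terms T_C = 253.15 K and T_H = 298.15 K, so ΔT = 45.00 K.
COP_Carnot = T_C/ΔT = 253.15/45.00 = 5.626.
Ẇ_min = Q̇/COP_Carnot = 1.960/5.626 = 0.3484 kW.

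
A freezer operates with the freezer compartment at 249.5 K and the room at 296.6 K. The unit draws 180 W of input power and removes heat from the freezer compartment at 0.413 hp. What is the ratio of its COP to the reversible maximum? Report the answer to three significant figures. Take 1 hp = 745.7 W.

0.323

Converting, Q̇_C = 0.4130 hp = 308.0 W, so COP_actual = Q̇_C/Ẇ = 308.0/180.0 = 1.711.
The reservoir spacing is ΔT = 296.6 − 249.5 = 47.10 K.
COP_Carnot = T_C/ΔT = 249.50/47.10 = 5.297.
η_II = COP_actual/COP_Carnot = 1.711/5.297 = 0.3230.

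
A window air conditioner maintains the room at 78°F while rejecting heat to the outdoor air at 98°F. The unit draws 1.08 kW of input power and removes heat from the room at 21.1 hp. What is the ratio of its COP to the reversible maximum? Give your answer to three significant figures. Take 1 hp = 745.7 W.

Converting, Q̇_C = 21.10 hp = 15.73 kW, so COP_actual = Q̇_C/Ẇ = 15.73/1.080 = 14.57.
In absolute terms T_C = 298.71 K and T_H = 309.82 K, so ΔT = 11.11 K.
COP_Carnot = T_C/ΔT = 298.71/11.11 = 26.88.
η_II = COP_actual/COP_Carnot = 14.57/26.88 = 0.5419.

0.542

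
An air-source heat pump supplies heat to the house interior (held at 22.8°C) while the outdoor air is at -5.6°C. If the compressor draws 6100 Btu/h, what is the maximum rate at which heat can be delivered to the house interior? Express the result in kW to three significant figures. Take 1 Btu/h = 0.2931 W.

18.6 kW

In absolute terms T_C = 267.55 K and T_H = 295.95 K, so ΔT = 28.40 K.
COP_Carnot = T_H/ΔT = 295.95/28.40 = 10.42.
Q̇_max = COP_Carnot × Ẇ = 10.42 × 6100 Btu/h = 63570 Btu/h = 18.63 kW.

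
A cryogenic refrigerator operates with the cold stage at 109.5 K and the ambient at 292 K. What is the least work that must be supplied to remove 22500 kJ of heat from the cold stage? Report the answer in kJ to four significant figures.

The reservoir spacing is ΔT = 292 − 109.5 = 182.5 K.
The reversible limit is COP_R = T_C/ΔT = 0.6000, so W_min = Q_C/COP = Q_C·ΔT/T_C.
W_min = 22500 × 182.5/109.50 = 37500 kJ.

37500 kJ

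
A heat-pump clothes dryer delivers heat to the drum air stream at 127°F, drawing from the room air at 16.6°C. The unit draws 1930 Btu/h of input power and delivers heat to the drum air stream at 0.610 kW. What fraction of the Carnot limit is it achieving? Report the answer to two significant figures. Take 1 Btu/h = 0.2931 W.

Converting, Q̇_H = 0.6100 kW = 2081 Btu/h, so COP_actual = Q̇_H/Ẇ = 2081/1930 = 1.078.
In absolute terms T_C = 289.75 K and T_H = 325.93 K, so ΔT = 36.18 K.
COP_Carnot = T_H/ΔT = 325.93/36.18 = 9.009.
η_II = COP_actual/COP_Carnot = 1.078/9.009 = 0.1197.

0.12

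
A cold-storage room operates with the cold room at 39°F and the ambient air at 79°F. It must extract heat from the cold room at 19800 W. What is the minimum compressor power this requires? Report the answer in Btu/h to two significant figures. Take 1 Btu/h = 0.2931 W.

5400 Btu/h

In absolute terms T_C = 277.04 K and T_H = 299.26 K, so ΔT = 22.22 K.
COP_Carnot = T_C/ΔT = 277.04/22.22 = 12.47.
Ẇ_min = Q̇/COP_Carnot = 19800/12.47 = 1588 W = 5419 Btu/h.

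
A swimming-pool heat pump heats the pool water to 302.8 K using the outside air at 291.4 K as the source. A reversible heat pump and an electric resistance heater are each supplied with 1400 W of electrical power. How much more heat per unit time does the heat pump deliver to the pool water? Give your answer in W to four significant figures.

35790 W

The reservoir spacing is ΔT = 302.8 − 291.4 = 11.40 K.
COP_Carnot = T_H/ΔT = 302.80/11.40 = 26.56.
The heat pump delivers Q̇_H = COP × Ẇ = 37190 W; the resistance heater delivers Ẇ = 1400 W.
Extra = (COP − 1)·Ẇ = 35790 W.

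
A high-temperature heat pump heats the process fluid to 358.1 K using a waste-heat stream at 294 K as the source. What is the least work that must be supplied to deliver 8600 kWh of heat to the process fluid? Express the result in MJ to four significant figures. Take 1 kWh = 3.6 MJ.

5542 MJ

The reservoir spacing is ΔT = 358.1 − 294 = 64.10 K.
The reversible limit is COP_HP = T_H/ΔT = 5.587, so W_min = Q_H/COP = Q_H·ΔT/T_H.
W_min = 8600 × 64.10/358.10 = 1539 kWh = 5542 MJ.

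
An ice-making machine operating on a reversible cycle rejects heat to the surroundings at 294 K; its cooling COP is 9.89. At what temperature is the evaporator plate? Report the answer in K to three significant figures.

For a Carnot refrigerator COP_R = T_C/(T_H − T_C), so T_C = COP·T_H/(1 + COP).
With T_H = 294.00 K, T_C = 9.89 × 294.00/10.89 = 267.00 K.

267 K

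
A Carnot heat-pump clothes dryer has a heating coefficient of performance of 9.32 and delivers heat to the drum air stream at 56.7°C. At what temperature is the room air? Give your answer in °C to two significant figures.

21 °C

COP_HP = T_H/(T_H − T_C) gives T_H − T_C = T_H/COP.
With T_H = 329.85 K, T_C = 329.85 × (1 − 1/9.32) = 294.46 K.
Converting, 294.46 K = 21.31°C.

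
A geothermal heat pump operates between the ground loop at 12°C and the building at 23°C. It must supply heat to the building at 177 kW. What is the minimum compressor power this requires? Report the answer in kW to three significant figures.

6.57 kW

In absolute terms T_C = 285.15 K and T_H = 296.15 K, so ΔT = 11.00 K.
COP_Carnot = T_H/ΔT = 296.15/11.00 = 26.92.
Ẇ_min = Q̇/COP_Carnot = 177.0/26.92 = 6.574 kW.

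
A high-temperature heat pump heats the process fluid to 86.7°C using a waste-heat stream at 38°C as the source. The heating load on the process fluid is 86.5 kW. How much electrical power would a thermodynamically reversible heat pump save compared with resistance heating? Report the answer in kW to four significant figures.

74.79 kW

In absolute terms T_C = 311.15 K and T_H = 359.85 K, so ΔT = 48.70 K.
COP_Carnot = T_H/ΔT = 359.85/48.70 = 7.389.
Resistance heating needs Ẇ_res = Q̇_H = 86.50 kW; the reversible heat pump needs only Ẇ_hp = Q̇_H/COP = 11.71 kW.
Saving = 86.50 − 11.71 = 74.79 kW.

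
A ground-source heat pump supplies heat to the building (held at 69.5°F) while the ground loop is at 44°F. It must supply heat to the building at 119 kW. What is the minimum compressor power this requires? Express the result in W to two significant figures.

In absolute terms T_C = 279.82 K and T_H = 293.98 K, so ΔT = 14.17 K.
COP_Carnot = T_H/ΔT = 293.98/14.17 = 20.75.
Ẇ_min = Q̇/COP_Carnot = 119.0/20.75 = 5.734 kW = 5734 W.

5700 W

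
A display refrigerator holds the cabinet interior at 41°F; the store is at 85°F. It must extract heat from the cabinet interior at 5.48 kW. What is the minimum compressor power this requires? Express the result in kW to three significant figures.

In absolute terms T_C = 278.15 K and T_H = 302.59 K, so ΔT = 24.44 K.
COP_Carnot = T_C/ΔT = 278.15/24.44 = 11.38.
Ẇ_min = Q̇/COP_Carnot = 5.480/11.38 = 0.4816 kW.

0.482 kW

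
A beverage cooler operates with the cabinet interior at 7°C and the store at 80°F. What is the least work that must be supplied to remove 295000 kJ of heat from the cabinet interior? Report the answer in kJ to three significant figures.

20700 kJ

In absolute terms T_C = 280.15 K and T_H = 299.82 K, so ΔT = 19.67 K.
The reversible limit is COP_R = T_C/ΔT = 14.24, so W_min = Q_C/COP = Q_C·ΔT/T_C.
W_min = 295000 × 19.67/280.15 = 20710 kJ.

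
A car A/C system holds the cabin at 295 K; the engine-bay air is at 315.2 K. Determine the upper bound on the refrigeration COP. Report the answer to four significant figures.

The reservoir spacing is ΔT = 315.2 − 295 = 20.20 K.
For a reversible cycle, COP_Carnot = T_C/ΔT = 295.00/20.20 = 14.60.

14.60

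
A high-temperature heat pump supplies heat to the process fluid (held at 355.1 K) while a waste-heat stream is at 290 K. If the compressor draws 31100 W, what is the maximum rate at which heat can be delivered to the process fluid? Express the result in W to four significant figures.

169600 W

The reservoir spacing is ΔT = 355.1 − 290 = 65.10 K.
COP_Carnot = T_H/ΔT = 355.10/65.10 = 5.455.
Q̇_max = COP_Carnot × Ẇ = 5.455 × 31100 W = 169600 W.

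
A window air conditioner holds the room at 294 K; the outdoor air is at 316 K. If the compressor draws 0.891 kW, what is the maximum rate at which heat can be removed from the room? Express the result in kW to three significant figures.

11.9 kW

The reservoir spacing is ΔT = 316 − 294 = 22.00 K.
COP_Carnot = T_C/ΔT = 294.00/22.00 = 13.36.
Q̇_max = COP_Carnot × Ẇ = 13.36 × 0.8910 kW = 11.91 kW.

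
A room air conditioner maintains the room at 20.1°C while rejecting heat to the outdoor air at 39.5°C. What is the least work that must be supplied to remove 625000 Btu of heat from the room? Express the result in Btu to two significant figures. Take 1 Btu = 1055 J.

41000 Btu

In absolute terms T_C = 293.25 K and T_H = 312.65 K, so ΔT = 19.40 K.
The reversible limit is COP_R = T_C/ΔT = 15.12, so W_min = Q_C/COP = Q_C·ΔT/T_C.
W_min = 625000 × 19.40/293.25 = 41350 Btu.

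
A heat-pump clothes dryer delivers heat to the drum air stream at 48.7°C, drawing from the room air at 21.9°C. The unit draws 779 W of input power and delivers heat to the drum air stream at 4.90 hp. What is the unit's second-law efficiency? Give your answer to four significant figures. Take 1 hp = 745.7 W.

Converting, Q̇_H = 4.900 hp = 3654 W, so COP_actual = Q̇_H/Ẇ = 3654/779.0 = 4.691.
In absolute terms T_C = 295.05 K and T_H = 321.85 K, so ΔT = 26.80 K.
COP_Carnot = T_H/ΔT = 321.85/26.80 = 12.01.
η_II = COP_actual/COP_Carnot = 4.691/12.01 = 0.3906.

0.3906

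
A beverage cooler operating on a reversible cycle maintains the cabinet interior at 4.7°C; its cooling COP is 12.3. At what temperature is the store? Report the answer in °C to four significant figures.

COP_R = T_C/(T_H − T_C) gives T_H − T_C = T_C/COP.
With T_C = 277.85 K, T_H = 277.85 × (1 + 1/12.3) = 300.44 K.
Converting, 300.44 K = 27.29°C.

27.29 °C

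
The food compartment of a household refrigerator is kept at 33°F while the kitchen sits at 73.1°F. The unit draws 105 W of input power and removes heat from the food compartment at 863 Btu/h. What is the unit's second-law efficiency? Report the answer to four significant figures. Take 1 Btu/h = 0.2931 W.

0.1961

Converting, Q̇_C = 863.0 Btu/h = 252.9 W, so COP_actual = Q̇_C/Ẇ = 252.9/105.0 = 2.409.
In absolute terms T_C = 273.71 K and T_H = 295.98 K, so ΔT = 22.28 K.
COP_Carnot = T_C/ΔT = 273.71/22.28 = 12.29.
η_II = COP_actual/COP_Carnot = 2.409/12.29 = 0.1961.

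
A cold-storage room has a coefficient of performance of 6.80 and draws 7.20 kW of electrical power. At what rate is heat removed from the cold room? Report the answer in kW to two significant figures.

Q̇_C = COP × Ẇ = 6.80 × 7.200 = 48.96 kW.

49 kW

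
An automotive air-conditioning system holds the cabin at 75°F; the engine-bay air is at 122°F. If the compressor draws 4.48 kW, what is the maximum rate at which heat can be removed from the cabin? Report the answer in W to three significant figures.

51000 W

In absolute terms T_C = 297.04 K and T_H = 323.15 K, so ΔT = 26.11 K.
COP_Carnot = T_C/ΔT = 297.04/26.11 = 11.38.
Q̇_max = COP_Carnot × Ẇ = 11.38 × 4.480 kW = 50.96 kW = 50960 W.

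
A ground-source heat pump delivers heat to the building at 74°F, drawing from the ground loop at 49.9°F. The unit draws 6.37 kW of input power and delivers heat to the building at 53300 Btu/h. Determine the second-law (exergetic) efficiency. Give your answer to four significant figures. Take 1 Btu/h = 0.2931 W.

0.1108

Converting, Q̇_H = 53300 Btu/h = 15.62 kW, so COP_actual = Q̇_H/Ẇ = 15.62/6.370 = 2.452.
In absolute terms T_C = 283.09 K and T_H = 296.48 K, so ΔT = 13.39 K.
COP_Carnot = T_H/ΔT = 296.48/13.39 = 22.14.
η_II = COP_actual/COP_Carnot = 2.452/22.14 = 0.1108.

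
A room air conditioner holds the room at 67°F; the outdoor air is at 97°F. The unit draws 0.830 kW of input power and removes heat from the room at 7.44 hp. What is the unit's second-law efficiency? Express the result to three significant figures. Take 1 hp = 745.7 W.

0.381

Converting, Q̇_C = 7.440 hp = 5.548 kW, so COP_actual = Q̇_C/Ẇ = 5.548/0.8300 = 6.684.
In absolute terms T_C = 292.59 K and T_H = 309.26 K, so ΔT = 16.67 K.
COP_Carnot = T_C/ΔT = 292.59/16.67 = 17.56.
η_II = COP_actual/COP_Carnot = 6.684/17.56 = 0.3808.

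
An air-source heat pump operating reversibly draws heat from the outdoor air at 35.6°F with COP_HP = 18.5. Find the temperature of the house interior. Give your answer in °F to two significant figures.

COP_HP = T_H/(T_H − T_C) rearranges to T_H = COP·T_C/(COP − 1).
With T_C = 275.15 K, T_H = 18.5 × 275.15/17.50 = 290.87 K.
Converting, 290.87 K = 63.90°F.

64 °F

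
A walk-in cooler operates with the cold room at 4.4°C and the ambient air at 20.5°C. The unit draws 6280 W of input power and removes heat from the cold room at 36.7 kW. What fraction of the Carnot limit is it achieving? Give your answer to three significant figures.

0.339

Converting, Q̇_C = 36.70 kW = 36700 W, so COP_actual = Q̇_C/Ẇ = 36700/6280 = 5.844.
In absolute terms T_C = 277.55 K and T_H = 293.65 K, so ΔT = 16.10 K.
COP_Carnot = T_C/ΔT = 277.55/16.10 = 17.24.
η_II = COP_actual/COP_Carnot = 5.844/17.24 = 0.3390.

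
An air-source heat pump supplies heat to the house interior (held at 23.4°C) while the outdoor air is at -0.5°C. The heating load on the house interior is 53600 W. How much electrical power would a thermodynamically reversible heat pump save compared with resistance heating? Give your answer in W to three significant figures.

In absolute terms T_C = 272.65 K and T_H = 296.55 K, so ΔT = 23.90 K.
COP_Carnot = T_H/ΔT = 296.55/23.90 = 12.41.
Resistance heating needs Ẇ_res = Q̇_H = 53600 W; the reversible heat pump needs only Ẇ_hp = Q̇_H/COP = 4320 W.
Saving = 53600 − 4320 = 49280 W.

49300 W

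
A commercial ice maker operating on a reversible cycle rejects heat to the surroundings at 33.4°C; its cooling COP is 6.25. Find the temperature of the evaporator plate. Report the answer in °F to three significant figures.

16.0 °F

For a Carnot refrigerator COP_R = T_C/(T_H − T_C), so T_C = COP·T_H/(1 + COP).
With T_H = 306.55 K, T_C = 6.25 × 306.55/7.250 = 264.27 K.
Converting, 264.27 K = 16.01°F.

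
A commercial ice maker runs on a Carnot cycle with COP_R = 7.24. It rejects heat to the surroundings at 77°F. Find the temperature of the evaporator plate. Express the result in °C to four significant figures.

-11.18 °C

For a Carnot refrigerator COP_R = T_C/(T_H − T_C), so T_C = COP·T_H/(1 + COP).
With T_H = 298.15 K, T_C = 7.24 × 298.15/8.240 = 261.97 K.
Converting, 261.97 K = -11.18°C.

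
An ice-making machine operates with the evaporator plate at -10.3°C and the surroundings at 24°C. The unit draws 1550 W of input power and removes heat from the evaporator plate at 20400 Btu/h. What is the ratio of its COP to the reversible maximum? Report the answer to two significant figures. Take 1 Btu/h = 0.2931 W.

Converting, Q̇_C = 20400 Btu/h = 5979 W, so COP_actual = Q̇_C/Ẇ = 5979/1550 = 3.858.
In absolute terms T_C = 262.85 K and T_H = 297.15 K, so ΔT = 34.30 K.
COP_Carnot = T_C/ΔT = 262.85/34.30 = 7.663.
η_II = COP_actual/COP_Carnot = 3.858/7.663 = 0.5034.

0.50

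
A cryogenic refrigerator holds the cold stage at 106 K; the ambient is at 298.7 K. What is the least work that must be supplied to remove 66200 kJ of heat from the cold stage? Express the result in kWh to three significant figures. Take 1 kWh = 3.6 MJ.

33.4 kWh

The reservoir spacing is ΔT = 298.7 − 106 = 192.7 K.
The reversible limit is COP_R = T_C/ΔT = 0.5501, so W_min = Q_C/COP = Q_C·ΔT/T_C.
W_min = 66200 × 192.7/106.00 = 120300 kJ = 33.43 kWh.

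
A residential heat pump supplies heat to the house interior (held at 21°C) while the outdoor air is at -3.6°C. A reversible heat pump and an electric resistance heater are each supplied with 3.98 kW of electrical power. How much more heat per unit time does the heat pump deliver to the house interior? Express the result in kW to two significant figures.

In absolute terms T_C = 269.55 K and T_H = 294.15 K, so ΔT = 24.60 K.
COP_Carnot = T_H/ΔT = 294.15/24.60 = 11.96.
The heat pump delivers Q̇_H = COP × Ẇ = 47.59 kW; the resistance heater delivers Ẇ = 3.980 kW.
Extra = (COP − 1)·Ẇ = 43.61 kW.

44 kW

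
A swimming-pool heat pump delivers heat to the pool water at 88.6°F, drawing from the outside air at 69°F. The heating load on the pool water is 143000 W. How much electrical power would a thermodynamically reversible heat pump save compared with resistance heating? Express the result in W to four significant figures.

In absolute terms T_C = 293.71 K and T_H = 304.59 K, so ΔT = 10.89 K.
COP_Carnot = T_H/ΔT = 304.59/10.89 = 27.97.
Resistance heating needs Ẇ_res = Q̇_H = 143000 W; the reversible heat pump needs only Ẇ_hp = Q̇_H/COP = 5112 W.
Saving = 143000 − 5112 = 137900 W.

137900 W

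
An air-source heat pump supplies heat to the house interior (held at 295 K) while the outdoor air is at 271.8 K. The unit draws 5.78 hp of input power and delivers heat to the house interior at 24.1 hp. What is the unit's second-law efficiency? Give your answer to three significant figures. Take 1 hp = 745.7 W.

0.328

COP_actual = Q̇_H/Ẇ = 24.10/5.780 = 4.170.
The reservoir spacing is ΔT = 295 − 271.8 = 23.20 K.
COP_Carnot = T_H/ΔT = 295.00/23.20 = 12.72.
η_II = COP_actual/COP_Carnot = 4.170/12.72 = 0.3279.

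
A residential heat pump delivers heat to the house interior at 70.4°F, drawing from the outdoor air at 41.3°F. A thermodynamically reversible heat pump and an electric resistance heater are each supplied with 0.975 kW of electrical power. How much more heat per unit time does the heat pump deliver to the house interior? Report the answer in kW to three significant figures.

In absolute terms T_C = 278.32 K and T_H = 294.48 K, so ΔT = 16.17 K.
COP_Carnot = T_H/ΔT = 294.48/16.17 = 18.22.
The heat pump delivers Q̇_H = COP × Ẇ = 17.76 kW; the resistance heater delivers Ẇ = 0.9750 kW.
Extra = (COP − 1)·Ẇ = 16.79 kW.

16.8 kW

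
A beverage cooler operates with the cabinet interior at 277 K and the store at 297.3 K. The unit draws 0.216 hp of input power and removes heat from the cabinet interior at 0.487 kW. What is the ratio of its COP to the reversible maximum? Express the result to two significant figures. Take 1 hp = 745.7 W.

Converting, Q̇_C = 0.4870 kW = 0.6531 hp, so COP_actual = Q̇_C/Ẇ = 0.6531/0.2160 = 3.024.
The reservoir spacing is ΔT = 297.3 − 277 = 20.30 K.
COP_Carnot = T_C/ΔT = 277.00/20.30 = 13.65.
η_II = COP_actual/COP_Carnot = 3.024/13.65 = 0.2216.

0.22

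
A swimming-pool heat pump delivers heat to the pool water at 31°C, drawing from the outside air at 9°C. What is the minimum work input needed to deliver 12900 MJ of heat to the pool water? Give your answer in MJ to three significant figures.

In absolute terms T_C = 282.15 K and T_H = 304.15 K, so ΔT = 22.00 K.
The reversible limit is COP_HP = T_H/ΔT = 13.83, so W_min = Q_H/COP = Q_H·ΔT/T_H.
W_min = 12900 × 22.00/304.15 = 933.1 MJ.

933 MJ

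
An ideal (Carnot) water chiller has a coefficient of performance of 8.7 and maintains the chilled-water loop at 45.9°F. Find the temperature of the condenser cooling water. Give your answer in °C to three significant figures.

40.0 °C

COP_R = T_C/(T_H − T_C) gives T_H − T_C = T_C/COP.
With T_C = 280.87 K, T_H = 280.87 × (1 + 1/8.7) = 313.16 K.
Converting, 313.16 K = 40.01°C.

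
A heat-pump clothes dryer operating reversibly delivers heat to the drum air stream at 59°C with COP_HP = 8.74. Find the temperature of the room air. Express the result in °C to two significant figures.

21 °C

COP_HP = T_H/(T_H − T_C) gives T_H − T_C = T_H/COP.
With T_H = 332.15 K, T_C = 332.15 × (1 − 1/8.74) = 294.15 K.
Converting, 294.15 K = 21.00°C.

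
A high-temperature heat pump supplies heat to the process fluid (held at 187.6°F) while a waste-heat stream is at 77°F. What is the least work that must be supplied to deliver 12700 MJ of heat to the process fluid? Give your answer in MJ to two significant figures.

In absolute terms T_C = 298.15 K and T_H = 359.59 K, so ΔT = 61.44 K.
The reversible limit is COP_HP = T_H/ΔT = 5.852, so W_min = Q_H/COP = Q_H·ΔT/T_H.
W_min = 12700 × 61.44/359.59 = 2170 MJ.

2200 MJ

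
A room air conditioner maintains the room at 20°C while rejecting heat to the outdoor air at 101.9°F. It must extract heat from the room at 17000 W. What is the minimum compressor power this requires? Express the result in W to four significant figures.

In absolute terms T_C = 293.15 K and T_H = 311.98 K, so ΔT = 18.83 K.
COP_Carnot = T_C/ΔT = 293.15/18.83 = 15.57.
Ẇ_min = Q̇/COP_Carnot = 17000/15.57 = 1092 W.

1092 W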